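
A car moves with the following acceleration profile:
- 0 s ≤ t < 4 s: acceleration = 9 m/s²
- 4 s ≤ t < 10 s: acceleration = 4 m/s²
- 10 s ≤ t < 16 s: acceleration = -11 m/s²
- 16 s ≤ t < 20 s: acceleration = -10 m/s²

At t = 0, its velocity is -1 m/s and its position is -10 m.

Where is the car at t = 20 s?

388 m

On each constant-a segment, Δv = aΔt and Δx = v₀Δt + ½aΔt²; chain segment to segment.
0–4 s: v starts -1 m/s; Δx = -1·4 + ½·9·4² = 68 m; v ends 35 m/s.
4–10 s: v starts 35 m/s; Δx = 35·6 + ½·4·6² = 282 m; v ends 59 m/s.
10–16 s: v starts 59 m/s; Δx = 59·6 + ½·-11·6² = 156 m; v ends -7 m/s.
16–20 s: v starts -7 m/s; Δx = -7·4 + ½·-10·4² = -108 m; v ends -47 m/s.
x(20) = -10 + Σ Δx = 388 m.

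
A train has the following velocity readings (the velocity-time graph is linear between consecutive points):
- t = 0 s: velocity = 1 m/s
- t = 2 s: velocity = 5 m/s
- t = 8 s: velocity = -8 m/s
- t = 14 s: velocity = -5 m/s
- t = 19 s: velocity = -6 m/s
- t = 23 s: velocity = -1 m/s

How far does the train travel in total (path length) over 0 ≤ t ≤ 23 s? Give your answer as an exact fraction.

Total distance travelled is ∫|v| dt — sum the magnitudes of each area piece.
0–2 s: |½(1 + 5)(2)| = 6 m
2–8 s: v = 0 at t = 56/13 s; triangle areas 75/13 + 192/13 = 267/13 m
8–14 s: |½(-8 + -5)(6)| = 39 m
14–19 s: |½(-5 + -6)(5)| = 27.5 m
19–23 s: |½(-6 + -1)(4)| = 14 m
Total distance = 2783/26 m

2783/26 m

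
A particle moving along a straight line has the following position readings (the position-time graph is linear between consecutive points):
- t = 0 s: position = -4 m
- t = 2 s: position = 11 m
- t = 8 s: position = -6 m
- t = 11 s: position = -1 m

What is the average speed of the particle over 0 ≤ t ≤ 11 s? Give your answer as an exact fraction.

37/11 m/s

Average speed = (total path length)/(elapsed time); on a piecewise-linear x-t graph the path length is Σ|Δx|.
0–2 s: |Δx| = |11 − -4| = 15 m
2–8 s: |Δx| = |-6 − 11| = 17 m
8–11 s: |Δx| = |-1 − -6| = 5 m
Total path = 37 m; average speed = 37/11 = 37/11 m/s.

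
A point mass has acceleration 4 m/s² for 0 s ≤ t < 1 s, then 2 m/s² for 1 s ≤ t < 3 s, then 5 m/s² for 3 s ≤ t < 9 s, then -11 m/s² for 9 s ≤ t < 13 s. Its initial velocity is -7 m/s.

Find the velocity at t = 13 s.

Δv equals the area under the a-t graph; then v = v₀ + Δv.
0–1 s: 4 × 1 = 4 m/s
1–3 s: 2 × 2 = 4 m/s
3–9 s: 5 × 6 = 30 m/s
9–13 s: -11 × 4 = -44 m/s
Δv = -6 m/s, so v(13) = -7 + (-6) = -13 m/s.

-13 m/s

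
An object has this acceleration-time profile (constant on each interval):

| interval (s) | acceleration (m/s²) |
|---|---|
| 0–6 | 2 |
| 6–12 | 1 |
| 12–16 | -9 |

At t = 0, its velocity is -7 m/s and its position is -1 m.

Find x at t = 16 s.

13 m

On each constant-a segment, Δv = aΔt and Δx = v₀Δt + ½aΔt²; chain segment to segment.
0–6 s: v starts -7 m/s; Δx = -7·6 + ½·2·6² = -6 m; v ends 5 m/s.
6–12 s: v starts 5 m/s; Δx = 5·6 + ½·1·6² = 48 m; v ends 11 m/s.
12–16 s: v starts 11 m/s; Δx = 11·4 + ½·-9·4² = -28 m; v ends -25 m/s.
x(16) = -1 + Σ Δx = 13 m.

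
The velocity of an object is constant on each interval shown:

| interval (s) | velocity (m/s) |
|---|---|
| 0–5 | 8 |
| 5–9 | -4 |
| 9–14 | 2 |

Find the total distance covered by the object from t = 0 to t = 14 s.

Distance (not displacement) is the total path length: add the absolute areas under v-t.
0–5 s: |8| × 5 = 40 m
5–9 s: |-4| × 4 = 16 m
9–14 s: |2| × 5 = 10 m
Total distance = 66 m

66 m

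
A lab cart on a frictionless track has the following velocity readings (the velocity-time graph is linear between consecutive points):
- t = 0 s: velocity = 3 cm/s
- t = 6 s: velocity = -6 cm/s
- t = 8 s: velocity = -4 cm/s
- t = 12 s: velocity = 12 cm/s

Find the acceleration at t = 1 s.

-1.5 cm/s²

Acceleration is the slope of the v-t graph on 0–6 s: (-6 − 3)/(6 − 0) = -1.5 cm/s².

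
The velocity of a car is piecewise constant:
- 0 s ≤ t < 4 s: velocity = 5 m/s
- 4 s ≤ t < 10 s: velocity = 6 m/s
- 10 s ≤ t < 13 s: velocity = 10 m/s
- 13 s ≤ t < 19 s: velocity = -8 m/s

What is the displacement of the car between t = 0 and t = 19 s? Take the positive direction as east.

38 m

Net displacement equals the area under the velocity-time graph (areas below the axis count negative).
0–4 s: 5 × 4 = 20 m
4–10 s: 6 × 6 = 36 m
10–13 s: 10 × 3 = 30 m
13–19 s: -8 × 6 = -48 m
Net displacement = 38 m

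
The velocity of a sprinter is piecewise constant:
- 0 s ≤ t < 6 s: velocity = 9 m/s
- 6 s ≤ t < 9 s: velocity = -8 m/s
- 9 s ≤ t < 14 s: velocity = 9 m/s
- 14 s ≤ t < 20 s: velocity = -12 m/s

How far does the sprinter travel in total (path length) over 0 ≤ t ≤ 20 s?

Distance (not displacement) is the total path length: add the absolute areas under v-t.
0–6 s: |9| × 6 = 54 m
6–9 s: |-8| × 3 = 24 m
9–14 s: |9| × 5 = 45 m
14–20 s: |-12| × 6 = 72 m
Total distance = 195 m

195 m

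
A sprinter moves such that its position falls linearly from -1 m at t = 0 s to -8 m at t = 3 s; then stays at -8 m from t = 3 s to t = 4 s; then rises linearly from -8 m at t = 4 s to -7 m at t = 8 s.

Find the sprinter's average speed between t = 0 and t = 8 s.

1 m/s

Average speed = (total path length)/(elapsed time); on a piecewise-linear x-t graph the path length is Σ|Δx|.
0–3 s: |Δx| = |-8 − -1| = 7 m
3–4 s: |Δx| = |-8 − -8| = 0 m
4–8 s: |Δx| = |-7 − -8| = 1 m
Total path = 8 m; average speed = 8/8 = 1 m/s.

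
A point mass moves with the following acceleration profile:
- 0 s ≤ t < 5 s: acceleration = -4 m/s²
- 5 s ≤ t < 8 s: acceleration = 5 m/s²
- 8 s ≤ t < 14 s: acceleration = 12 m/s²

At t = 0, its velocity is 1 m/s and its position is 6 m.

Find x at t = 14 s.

On each constant-a segment, Δv = aΔt and Δx = v₀Δt + ½aΔt²; chain segment to segment.
0–5 s: v starts 1 m/s; Δx = 1·5 + ½·-4·5² = -45 m; v ends -19 m/s.
5–8 s: v starts -19 m/s; Δx = -19·3 + ½·5·3² = -34.5 m; v ends -4 m/s.
8–14 s: v starts -4 m/s; Δx = -4·6 + ½·12·6² = 192 m; v ends 68 m/s.
x(14) = 6 + Σ Δx = 118.5 m.

118.5 m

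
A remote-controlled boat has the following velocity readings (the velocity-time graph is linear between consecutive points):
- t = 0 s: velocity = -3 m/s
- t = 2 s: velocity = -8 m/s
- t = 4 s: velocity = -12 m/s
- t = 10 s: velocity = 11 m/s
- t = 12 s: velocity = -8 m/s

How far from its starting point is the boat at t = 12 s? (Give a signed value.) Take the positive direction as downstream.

Net displacement equals the area under the velocity-time graph (areas below the axis count negative).
0–2 s: ½(-3 + -8)(2) = -11 m
2–4 s: ½(-8 + -12)(2) = -20 m
4–10 s: ½(-12 + 11)(6) = -3 m
10–12 s: ½(11 + -8)(2) = 3 m
Net displacement = -31 m

-31 m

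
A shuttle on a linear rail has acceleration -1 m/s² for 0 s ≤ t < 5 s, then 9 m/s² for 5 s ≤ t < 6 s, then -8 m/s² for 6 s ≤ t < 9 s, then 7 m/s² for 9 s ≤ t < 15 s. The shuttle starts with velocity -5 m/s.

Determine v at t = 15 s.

17 m/s

Δv equals the area under the a-t graph; then v = v₀ + Δv.
0–5 s: -1 × 5 = -5 m/s
5–6 s: 9 × 1 = 9 m/s
6–9 s: -8 × 3 = -24 m/s
9–15 s: 7 × 6 = 42 m/s
Δv = 22 m/s, so v(15) = -5 + (22) = 17 m/s.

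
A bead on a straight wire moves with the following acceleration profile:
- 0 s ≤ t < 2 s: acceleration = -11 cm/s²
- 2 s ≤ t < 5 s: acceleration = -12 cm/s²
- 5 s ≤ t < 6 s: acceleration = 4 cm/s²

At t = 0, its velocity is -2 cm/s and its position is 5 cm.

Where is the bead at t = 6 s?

-205 cm

On each constant-a segment, Δv = aΔt and Δx = v₀Δt + ½aΔt²; chain segment to segment.
0–2 s: v starts -2 cm/s; Δx = -2·2 + ½·-11·2² = -26 cm; v ends -24 cm/s.
2–5 s: v starts -24 cm/s; Δx = -24·3 + ½·-12·3² = -126 cm; v ends -60 cm/s.
5–6 s: v starts -60 cm/s; Δx = -60·1 + ½·4·1² = -58 cm; v ends -56 cm/s.
x(6) = 5 + Σ Δx = -205 cm.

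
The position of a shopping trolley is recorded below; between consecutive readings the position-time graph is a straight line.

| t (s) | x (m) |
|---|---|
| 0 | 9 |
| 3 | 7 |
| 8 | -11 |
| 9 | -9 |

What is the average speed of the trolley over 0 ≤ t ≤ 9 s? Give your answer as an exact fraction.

Average speed = (total path length)/(elapsed time); on a piecewise-linear x-t graph the path length is Σ|Δx|.
0–3 s: |Δx| = |7 − 9| = 2 m
3–8 s: |Δx| = |-11 − 7| = 18 m
8–9 s: |Δx| = |-9 − -11| = 2 m
Total path = 22 m; average speed = 22/9 = 22/9 m/s.

22/9 m/s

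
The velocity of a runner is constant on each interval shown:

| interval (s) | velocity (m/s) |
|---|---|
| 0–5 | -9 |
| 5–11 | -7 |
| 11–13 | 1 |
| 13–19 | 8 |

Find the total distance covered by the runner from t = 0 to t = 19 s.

Total distance travelled is ∫|v| dt — sum the magnitudes of each area piece.
0–5 s: |-9| × 5 = 45 m
5–11 s: |-7| × 6 = 42 m
11–13 s: |1| × 2 = 2 m
13–19 s: |8| × 6 = 48 m
Total distance = 137 m

137 m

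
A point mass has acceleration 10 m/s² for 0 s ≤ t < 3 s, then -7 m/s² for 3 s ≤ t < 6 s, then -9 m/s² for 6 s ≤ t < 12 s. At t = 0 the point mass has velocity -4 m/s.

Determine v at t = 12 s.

-49 m/s

Δv equals the area under the a-t graph; then v = v₀ + Δv.
0–3 s: 10 × 3 = 30 m/s
3–6 s: -7 × 3 = -21 m/s
6–12 s: -9 × 6 = -54 m/s
Δv = -45 m/s, so v(12) = -4 + (-45) = -49 m/s.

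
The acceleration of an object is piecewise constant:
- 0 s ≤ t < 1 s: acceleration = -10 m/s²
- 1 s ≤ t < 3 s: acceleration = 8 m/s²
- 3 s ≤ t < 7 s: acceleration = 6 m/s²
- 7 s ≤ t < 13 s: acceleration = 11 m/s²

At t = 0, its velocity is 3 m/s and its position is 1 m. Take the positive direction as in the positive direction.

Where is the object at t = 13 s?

481 m

On each constant-a segment, Δv = aΔt and Δx = v₀Δt + ½aΔt²; chain segment to segment.
0–1 s: v starts 3 m/s; Δx = 3·1 + ½·-10·1² = -2 m; v ends -7 m/s.
1–3 s: v starts -7 m/s; Δx = -7·2 + ½·8·2² = 2 m; v ends 9 m/s.
3–7 s: v starts 9 m/s; Δx = 9·4 + ½·6·4² = 84 m; v ends 33 m/s.
7–13 s: v starts 33 m/s; Δx = 33·6 + ½·11·6² = 396 m; v ends 99 m/s.
x(13) = 1 + Σ Δx = 481 m.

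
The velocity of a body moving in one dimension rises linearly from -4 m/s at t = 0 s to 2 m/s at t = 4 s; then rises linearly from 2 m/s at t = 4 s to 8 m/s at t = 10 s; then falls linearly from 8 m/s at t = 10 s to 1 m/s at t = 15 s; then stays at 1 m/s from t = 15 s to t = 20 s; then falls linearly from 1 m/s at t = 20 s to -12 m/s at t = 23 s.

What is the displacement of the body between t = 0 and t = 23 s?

37 m

Displacement is the signed area under the v-t curve.
0–4 s: ½(-4 + 2)(4) = -4 m
4–10 s: ½(2 + 8)(6) = 30 m
10–15 s: ½(8 + 1)(5) = 22.5 m
15–20 s: 1 × 5 = 5 m
20–23 s: ½(1 + -12)(3) = -16.5 m
Net displacement = 37 m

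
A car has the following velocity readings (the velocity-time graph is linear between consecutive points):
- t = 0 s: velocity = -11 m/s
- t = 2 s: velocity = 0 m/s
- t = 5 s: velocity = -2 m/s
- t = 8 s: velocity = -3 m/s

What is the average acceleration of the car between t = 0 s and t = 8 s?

Average acceleration = Δv/Δt = (-3 − -11)/(8 − 0) = 1 m/s².

1 m/s²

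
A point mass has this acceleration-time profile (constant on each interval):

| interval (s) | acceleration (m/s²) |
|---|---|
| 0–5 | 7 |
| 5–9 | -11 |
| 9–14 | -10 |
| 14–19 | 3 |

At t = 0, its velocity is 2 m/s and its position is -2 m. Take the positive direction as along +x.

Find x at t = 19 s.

-252 m

On each constant-a segment, Δv = aΔt and Δx = v₀Δt + ½aΔt²; chain segment to segment.
0–5 s: v starts 2 m/s; Δx = 2·5 + ½·7·5² = 97.5 m; v ends 37 m/s.
5–9 s: v starts 37 m/s; Δx = 37·4 + ½·-11·4² = 60 m; v ends -7 m/s.
9–14 s: v starts -7 m/s; Δx = -7·5 + ½·-10·5² = -160 m; v ends -57 m/s.
14–19 s: v starts -57 m/s; Δx = -57·5 + ½·3·5² = -247.5 m; v ends -42 m/s.
x(19) = -2 + Σ Δx = -252 m.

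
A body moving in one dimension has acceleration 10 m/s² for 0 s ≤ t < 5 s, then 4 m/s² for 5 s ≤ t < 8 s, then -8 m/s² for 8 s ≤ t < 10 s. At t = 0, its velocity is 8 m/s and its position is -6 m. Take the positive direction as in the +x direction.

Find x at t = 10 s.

475 m

On each constant-a segment, Δv = aΔt and Δx = v₀Δt + ½aΔt²; chain segment to segment.
0–5 s: v starts 8 m/s; Δx = 8·5 + ½·10·5² = 165 m; v ends 58 m/s.
5–8 s: v starts 58 m/s; Δx = 58·3 + ½·4·3² = 192 m; v ends 70 m/s.
8–10 s: v starts 70 m/s; Δx = 70·2 + ½·-8·2² = 124 m; v ends 54 m/s.
x(10) = -6 + Σ Δx = 475 m.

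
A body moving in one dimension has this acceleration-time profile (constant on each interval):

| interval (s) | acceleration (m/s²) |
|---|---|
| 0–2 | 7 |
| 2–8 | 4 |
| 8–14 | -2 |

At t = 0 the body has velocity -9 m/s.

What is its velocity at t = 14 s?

Δv equals the area under the a-t graph; then v = v₀ + Δv.
0–2 s: 7 × 2 = 14 m/s
2–8 s: 4 × 6 = 24 m/s
8–14 s: -2 × 6 = -12 m/s
Δv = 26 m/s, so v(14) = -9 + (26) = 17 m/s.

17 m/s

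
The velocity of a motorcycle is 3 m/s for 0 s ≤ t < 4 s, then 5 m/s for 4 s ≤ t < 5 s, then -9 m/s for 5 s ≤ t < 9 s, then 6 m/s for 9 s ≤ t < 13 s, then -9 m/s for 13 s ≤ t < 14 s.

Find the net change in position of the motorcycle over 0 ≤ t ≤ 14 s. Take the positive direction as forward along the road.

Displacement is the signed area under the v-t curve.
0–4 s: 3 × 4 = 12 m
4–5 s: 5 × 1 = 5 m
5–9 s: -9 × 4 = -36 m
9–13 s: 6 × 4 = 24 m
13–14 s: -9 × 1 = -9 m
Net displacement = -4 m

-4 m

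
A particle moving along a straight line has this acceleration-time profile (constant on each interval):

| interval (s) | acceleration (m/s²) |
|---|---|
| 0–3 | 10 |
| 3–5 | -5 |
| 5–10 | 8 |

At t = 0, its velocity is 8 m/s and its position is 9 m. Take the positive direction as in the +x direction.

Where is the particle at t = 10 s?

384 m

On each constant-a segment, Δv = aΔt and Δx = v₀Δt + ½aΔt²; chain segment to segment.
0–3 s: v starts 8 m/s; Δx = 8·3 + ½·10·3² = 69 m; v ends 38 m/s.
3–5 s: v starts 38 m/s; Δx = 38·2 + ½·-5·2² = 66 m; v ends 28 m/s.
5–10 s: v starts 28 m/s; Δx = 28·5 + ½·8·5² = 240 m; v ends 68 m/s.
x(10) = 9 + Σ Δx = 384 m.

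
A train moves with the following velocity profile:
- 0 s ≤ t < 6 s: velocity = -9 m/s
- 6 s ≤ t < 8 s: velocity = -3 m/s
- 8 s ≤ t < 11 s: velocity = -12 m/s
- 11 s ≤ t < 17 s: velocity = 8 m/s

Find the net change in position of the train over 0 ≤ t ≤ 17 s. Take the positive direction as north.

-48 m

Net displacement equals the area under the velocity-time graph (areas below the axis count negative).
0–6 s: -9 × 6 = -54 m
6–8 s: -3 × 2 = -6 m
8–11 s: -12 × 3 = -36 m
11–17 s: 8 × 6 = 48 m
Net displacement = -48 m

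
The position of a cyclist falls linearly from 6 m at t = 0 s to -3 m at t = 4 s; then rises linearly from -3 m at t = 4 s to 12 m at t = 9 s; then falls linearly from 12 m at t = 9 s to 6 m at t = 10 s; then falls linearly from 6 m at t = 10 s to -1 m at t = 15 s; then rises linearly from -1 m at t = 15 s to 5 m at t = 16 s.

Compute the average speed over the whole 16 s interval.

2.6875 m/s

Average speed = (total path length)/(elapsed time); on a piecewise-linear x-t graph the path length is Σ|Δx|.
0–4 s: |Δx| = |-3 − 6| = 9 m
4–9 s: |Δx| = |12 − -3| = 15 m
9–10 s: |Δx| = |6 − 12| = 6 m
10–15 s: |Δx| = |-1 − 6| = 7 m
15–16 s: |Δx| = |5 − -1| = 6 m
Total path = 43 m; average speed = 43/16 = 2.6875 m/s.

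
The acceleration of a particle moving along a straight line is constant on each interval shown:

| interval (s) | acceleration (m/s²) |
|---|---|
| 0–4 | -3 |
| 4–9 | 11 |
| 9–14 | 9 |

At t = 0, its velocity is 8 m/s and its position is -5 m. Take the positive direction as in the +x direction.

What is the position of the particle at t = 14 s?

488 m

On each constant-a segment, Δv = aΔt and Δx = v₀Δt + ½aΔt²; chain segment to segment.
0–4 s: v starts 8 m/s; Δx = 8·4 + ½·-3·4² = 8 m; v ends -4 m/s.
4–9 s: v starts -4 m/s; Δx = -4·5 + ½·11·5² = 117.5 m; v ends 51 m/s.
9–14 s: v starts 51 m/s; Δx = 51·5 + ½·9·5² = 367.5 m; v ends 96 m/s.
x(14) = -5 + Σ Δx = 488 m.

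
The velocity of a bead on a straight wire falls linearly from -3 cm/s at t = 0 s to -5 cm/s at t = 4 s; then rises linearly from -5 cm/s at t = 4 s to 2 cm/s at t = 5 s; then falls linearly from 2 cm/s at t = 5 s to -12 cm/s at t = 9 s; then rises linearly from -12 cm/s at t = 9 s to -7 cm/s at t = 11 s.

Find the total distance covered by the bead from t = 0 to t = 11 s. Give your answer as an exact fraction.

815/14 cm

Distance (not displacement) is the total path length: add the absolute areas under v-t.
0–4 s: |½(-3 + -5)(4)| = 16 cm
4–5 s: v = 0 at t = 33/7 s; triangle areas 25/14 + 2/7 = 29/14 cm
5–9 s: v = 0 at t = 39/7 s; triangle areas 4/7 + 144/7 = 148/7 cm
9–11 s: |½(-12 + -7)(2)| = 19 cm
Total distance = 815/14 cm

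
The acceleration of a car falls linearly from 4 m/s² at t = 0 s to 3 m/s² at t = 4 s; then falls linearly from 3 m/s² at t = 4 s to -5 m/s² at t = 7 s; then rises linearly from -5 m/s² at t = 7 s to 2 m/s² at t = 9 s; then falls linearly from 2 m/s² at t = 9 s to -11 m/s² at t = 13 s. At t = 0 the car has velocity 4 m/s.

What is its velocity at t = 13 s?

-6 m/s

Δv equals the area under the a-t graph; then v = v₀ + Δv.
0–4 s: ½(4 + 3)(4) = 14 m/s
4–7 s: ½(3 + -5)(3) = -3 m/s
7–9 s: ½(-5 + 2)(2) = -3 m/s
9–13 s: ½(2 + -11)(4) = -18 m/s
Δv = -10 m/s, so v(13) = 4 + (-10) = -6 m/s.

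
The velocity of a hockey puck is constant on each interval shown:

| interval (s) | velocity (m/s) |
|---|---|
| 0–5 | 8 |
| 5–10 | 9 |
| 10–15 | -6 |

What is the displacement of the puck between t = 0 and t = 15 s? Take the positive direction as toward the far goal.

Net displacement equals the area under the velocity-time graph (areas below the axis count negative).
0–5 s: 8 × 5 = 40 m
5–10 s: 9 × 5 = 45 m
10–15 s: -6 × 5 = -30 m
Net displacement = 55 m

55 m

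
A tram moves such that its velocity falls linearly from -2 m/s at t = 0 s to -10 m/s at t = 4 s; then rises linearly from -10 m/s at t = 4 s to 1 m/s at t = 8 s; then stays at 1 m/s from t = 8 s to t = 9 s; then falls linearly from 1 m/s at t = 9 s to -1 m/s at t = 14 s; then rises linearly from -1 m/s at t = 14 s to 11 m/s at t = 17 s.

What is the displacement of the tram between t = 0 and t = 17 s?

-26 m

Displacement is the signed area under the v-t curve.
0–4 s: ½(-2 + -10)(4) = -24 m
4–8 s: ½(-10 + 1)(4) = -18 m
8–9 s: 1 × 1 = 1 m
9–14 s: ½(1 + -1)(5) = 0 m
14–17 s: ½(-1 + 11)(3) = 15 m
Net displacement = -26 m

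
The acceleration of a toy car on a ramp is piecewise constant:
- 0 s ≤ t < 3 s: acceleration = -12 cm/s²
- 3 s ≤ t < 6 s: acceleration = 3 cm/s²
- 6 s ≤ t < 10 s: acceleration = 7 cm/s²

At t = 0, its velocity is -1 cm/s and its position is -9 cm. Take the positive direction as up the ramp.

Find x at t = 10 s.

On each constant-a segment, Δv = aΔt and Δx = v₀Δt + ½aΔt²; chain segment to segment.
0–3 s: v starts -1 cm/s; Δx = -1·3 + ½·-12·3² = -57 cm; v ends -37 cm/s.
3–6 s: v starts -37 cm/s; Δx = -37·3 + ½·3·3² = -97.5 cm; v ends -28 cm/s.
6–10 s: v starts -28 cm/s; Δx = -28·4 + ½·7·4² = -56 cm; v ends 0 cm/s.
x(10) = -9 + Σ Δx = -219.5 cm.

-219.5 cm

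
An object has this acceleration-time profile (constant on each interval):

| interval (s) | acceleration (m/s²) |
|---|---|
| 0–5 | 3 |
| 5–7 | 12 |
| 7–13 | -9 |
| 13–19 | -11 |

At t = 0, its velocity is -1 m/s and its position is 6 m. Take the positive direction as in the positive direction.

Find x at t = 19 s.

-137.5 m

On each constant-a segment, Δv = aΔt and Δx = v₀Δt + ½aΔt²; chain segment to segment.
0–5 s: v starts -1 m/s; Δx = -1·5 + ½·3·5² = 32.5 m; v ends 14 m/s.
5–7 s: v starts 14 m/s; Δx = 14·2 + ½·12·2² = 52 m; v ends 38 m/s.
7–13 s: v starts 38 m/s; Δx = 38·6 + ½·-9·6² = 66 m; v ends -16 m/s.
13–19 s: v starts -16 m/s; Δx = -16·6 + ½·-11·6² = -294 m; v ends -82 m/s.
x(19) = 6 + Σ Δx = -137.5 m.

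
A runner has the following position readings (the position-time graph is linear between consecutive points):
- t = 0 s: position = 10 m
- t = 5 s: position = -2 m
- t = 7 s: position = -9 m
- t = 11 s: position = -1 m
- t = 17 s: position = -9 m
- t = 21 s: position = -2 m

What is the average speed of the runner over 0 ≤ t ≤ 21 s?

2 m/s

Average speed = (total path length)/(elapsed time); on a piecewise-linear x-t graph the path length is Σ|Δx|.
0–5 s: |Δx| = |-2 − 10| = 12 m
5–7 s: |Δx| = |-9 − -2| = 7 m
7–11 s: |Δx| = |-1 − -9| = 8 m
11–17 s: |Δx| = |-9 − -1| = 8 m
17–21 s: |Δx| = |-2 − -9| = 7 m
Total path = 42 m; average speed = 42/21 = 2 m/s.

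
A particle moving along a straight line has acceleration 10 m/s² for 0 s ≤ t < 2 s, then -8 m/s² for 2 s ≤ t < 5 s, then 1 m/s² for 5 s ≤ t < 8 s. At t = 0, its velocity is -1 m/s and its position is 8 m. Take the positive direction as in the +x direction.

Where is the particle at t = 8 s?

On each constant-a segment, Δv = aΔt and Δx = v₀Δt + ½aΔt²; chain segment to segment.
0–2 s: v starts -1 m/s; Δx = -1·2 + ½·10·2² = 18 m; v ends 19 m/s.
2–5 s: v starts 19 m/s; Δx = 19·3 + ½·-8·3² = 21 m; v ends -5 m/s.
5–8 s: v starts -5 m/s; Δx = -5·3 + ½·1·3² = -10.5 m; v ends -2 m/s.
x(8) = 8 + Σ Δx = 36.5 m.

36.5 m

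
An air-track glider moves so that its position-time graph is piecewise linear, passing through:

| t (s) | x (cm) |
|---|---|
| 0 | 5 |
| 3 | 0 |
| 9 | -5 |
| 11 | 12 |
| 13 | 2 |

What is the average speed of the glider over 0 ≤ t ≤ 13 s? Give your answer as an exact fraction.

Average speed = (total path length)/(elapsed time); on a piecewise-linear x-t graph the path length is Σ|Δx|.
0–3 s: |Δx| = |0 − 5| = 5 cm
3–9 s: |Δx| = |-5 − 0| = 5 cm
9–11 s: |Δx| = |12 − -5| = 17 cm
11–13 s: |Δx| = |2 − 12| = 10 cm
Total path = 37 cm; average speed = 37/13 = 37/13 cm/s.

37/13 cm/s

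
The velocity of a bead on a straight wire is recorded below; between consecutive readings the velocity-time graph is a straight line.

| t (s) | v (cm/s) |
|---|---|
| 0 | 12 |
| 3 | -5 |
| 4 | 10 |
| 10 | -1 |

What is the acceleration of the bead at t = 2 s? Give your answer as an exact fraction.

-17/3 cm/s²

Acceleration is the slope of the v-t graph on 0–3 s: (-5 − 12)/(3 − 0) = -17/3 cm/s².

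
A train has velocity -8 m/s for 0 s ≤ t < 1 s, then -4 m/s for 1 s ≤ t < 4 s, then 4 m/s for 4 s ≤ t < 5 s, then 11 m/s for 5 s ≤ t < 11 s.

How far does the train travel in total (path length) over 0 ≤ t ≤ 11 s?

Distance (not displacement) is the total path length: add the absolute areas under v-t.
0–1 s: |-8| × 1 = 8 m
1–4 s: |-4| × 3 = 12 m
4–5 s: |4| × 1 = 4 m
5–11 s: |11| × 6 = 66 m
Total distance = 90 m

90 m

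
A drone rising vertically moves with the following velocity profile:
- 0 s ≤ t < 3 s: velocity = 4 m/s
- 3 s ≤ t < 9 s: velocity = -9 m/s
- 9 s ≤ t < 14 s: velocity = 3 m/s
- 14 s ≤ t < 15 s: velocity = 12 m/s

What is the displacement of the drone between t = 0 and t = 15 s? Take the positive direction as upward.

-15 m

Net displacement equals the area under the velocity-time graph (areas below the axis count negative).
0–3 s: 4 × 3 = 12 m
3–9 s: -9 × 6 = -54 m
9–14 s: 3 × 5 = 15 m
14–15 s: 12 × 1 = 12 m
Net displacement = -15 m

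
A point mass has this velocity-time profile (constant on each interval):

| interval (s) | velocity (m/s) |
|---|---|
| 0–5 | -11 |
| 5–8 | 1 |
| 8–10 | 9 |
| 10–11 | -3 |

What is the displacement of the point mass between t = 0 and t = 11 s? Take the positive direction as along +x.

Net displacement equals the area under the velocity-time graph (areas below the axis count negative).
0–5 s: -11 × 5 = -55 m
5–8 s: 1 × 3 = 3 m
8–10 s: 9 × 2 = 18 m
10–11 s: -3 × 1 = -3 m
Net displacement = -37 m

-37 m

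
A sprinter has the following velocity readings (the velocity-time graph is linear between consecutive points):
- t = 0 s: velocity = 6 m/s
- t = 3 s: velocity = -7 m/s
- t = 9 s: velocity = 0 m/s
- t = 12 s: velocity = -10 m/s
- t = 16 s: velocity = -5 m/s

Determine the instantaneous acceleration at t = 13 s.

Acceleration is the slope of the v-t graph on 12–16 s: (-5 − -10)/(16 − 12) = 1.25 m/s².

1.25 m/s²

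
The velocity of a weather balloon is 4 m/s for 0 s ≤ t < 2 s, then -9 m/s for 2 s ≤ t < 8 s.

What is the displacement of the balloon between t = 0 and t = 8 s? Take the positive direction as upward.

Displacement is the signed area under the v-t curve.
0–2 s: 4 × 2 = 8 m
2–8 s: -9 × 6 = -54 m
Net displacement = -46 m

-46 m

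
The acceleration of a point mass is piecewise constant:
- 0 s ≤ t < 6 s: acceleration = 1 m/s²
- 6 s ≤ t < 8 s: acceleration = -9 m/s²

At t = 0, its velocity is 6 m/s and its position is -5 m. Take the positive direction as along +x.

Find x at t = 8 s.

55 m

On each constant-a segment, Δv = aΔt and Δx = v₀Δt + ½aΔt²; chain segment to segment.
0–6 s: v starts 6 m/s; Δx = 6·6 + ½·1·6² = 54 m; v ends 12 m/s.
6–8 s: v starts 12 m/s; Δx = 12·2 + ½·-9·2² = 6 m; v ends -6 m/s.
x(8) = -5 + Σ Δx = 55 m.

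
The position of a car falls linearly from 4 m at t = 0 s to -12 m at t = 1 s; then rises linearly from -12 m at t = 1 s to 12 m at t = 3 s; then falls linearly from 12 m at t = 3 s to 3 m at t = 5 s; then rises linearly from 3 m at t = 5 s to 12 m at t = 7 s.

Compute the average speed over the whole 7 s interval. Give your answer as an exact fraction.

58/7 m/s

Average speed = (total path length)/(elapsed time); on a piecewise-linear x-t graph the path length is Σ|Δx|.
0–1 s: |Δx| = |-12 − 4| = 16 m
1–3 s: |Δx| = |12 − -12| = 24 m
3–5 s: |Δx| = |3 − 12| = 9 m
5–7 s: |Δx| = |12 − 3| = 9 m
Total path = 58 m; average speed = 58/7 = 58/7 m/s.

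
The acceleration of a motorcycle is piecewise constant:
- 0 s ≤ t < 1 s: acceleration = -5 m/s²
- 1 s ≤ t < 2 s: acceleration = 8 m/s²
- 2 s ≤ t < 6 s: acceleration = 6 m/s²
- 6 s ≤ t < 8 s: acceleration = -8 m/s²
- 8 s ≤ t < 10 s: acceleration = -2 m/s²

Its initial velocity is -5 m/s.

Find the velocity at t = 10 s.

2 m/s

Δv equals the area under the a-t graph; then v = v₀ + Δv.
0–1 s: -5 × 1 = -5 m/s
1–2 s: 8 × 1 = 8 m/s
2–6 s: 6 × 4 = 24 m/s
6–8 s: -8 × 2 = -16 m/s
8–10 s: -2 × 2 = -4 m/s
Δv = 7 m/s, so v(10) = -5 + (7) = 2 m/s.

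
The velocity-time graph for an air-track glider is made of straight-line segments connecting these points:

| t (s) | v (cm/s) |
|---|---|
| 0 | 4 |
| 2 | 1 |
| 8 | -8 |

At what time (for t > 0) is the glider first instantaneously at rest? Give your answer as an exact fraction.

v changes sign on 2–8 s (from 1 to -8); the graph is linear there, so v = 0 at t = 2 + (-1)·(8 − 2)/(-8 − 1) = 8/3 s.

t = 8/3 s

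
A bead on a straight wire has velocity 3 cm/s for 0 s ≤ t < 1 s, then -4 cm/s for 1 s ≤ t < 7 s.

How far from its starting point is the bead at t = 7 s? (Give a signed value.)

-21 cm

Net displacement equals the area under the velocity-time graph (areas below the axis count negative).
0–1 s: 3 × 1 = 3 cm
1–7 s: -4 × 6 = -24 cm
Net displacement = -21 cm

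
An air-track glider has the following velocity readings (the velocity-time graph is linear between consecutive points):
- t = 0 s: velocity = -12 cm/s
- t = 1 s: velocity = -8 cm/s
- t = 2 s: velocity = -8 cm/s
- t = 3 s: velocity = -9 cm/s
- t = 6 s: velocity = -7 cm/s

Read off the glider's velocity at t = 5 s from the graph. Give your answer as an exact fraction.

-23/3 cm/s

On 3–6 s the graph is linear from -9 to -7 cm/s: v(5) = -9 + (-7 − -9)·(5 − 3)/(6 − 3) = -23/3 cm/s.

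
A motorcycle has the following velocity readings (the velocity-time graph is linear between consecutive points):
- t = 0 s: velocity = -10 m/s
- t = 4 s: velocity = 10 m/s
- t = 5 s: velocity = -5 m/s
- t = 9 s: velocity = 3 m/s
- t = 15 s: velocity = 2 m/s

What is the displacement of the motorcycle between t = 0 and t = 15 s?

Displacement is the signed area under the v-t curve.
0–4 s: ½(-10 + 10)(4) = 0 m
4–5 s: ½(10 + -5)(1) = 2.5 m
5–9 s: ½(-5 + 3)(4) = -4 m
9–15 s: ½(3 + 2)(6) = 15 m
Net displacement = 13.5 m

13.5 m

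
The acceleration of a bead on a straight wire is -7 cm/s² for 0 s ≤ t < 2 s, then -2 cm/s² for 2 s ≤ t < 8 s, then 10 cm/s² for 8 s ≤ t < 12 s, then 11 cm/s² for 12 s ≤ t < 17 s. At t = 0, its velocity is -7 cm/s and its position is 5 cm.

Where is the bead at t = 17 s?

On each constant-a segment, Δv = aΔt and Δx = v₀Δt + ½aΔt²; chain segment to segment.
0–2 s: v starts -7 cm/s; Δx = -7·2 + ½·-7·2² = -28 cm; v ends -21 cm/s.
2–8 s: v starts -21 cm/s; Δx = -21·6 + ½·-2·6² = -162 cm; v ends -33 cm/s.
8–12 s: v starts -33 cm/s; Δx = -33·4 + ½·10·4² = -52 cm; v ends 7 cm/s.
12–17 s: v starts 7 cm/s; Δx = 7·5 + ½·11·5² = 172.5 cm; v ends 62 cm/s.
x(17) = 5 + Σ Δx = -64.5 cm.

-64.5 cm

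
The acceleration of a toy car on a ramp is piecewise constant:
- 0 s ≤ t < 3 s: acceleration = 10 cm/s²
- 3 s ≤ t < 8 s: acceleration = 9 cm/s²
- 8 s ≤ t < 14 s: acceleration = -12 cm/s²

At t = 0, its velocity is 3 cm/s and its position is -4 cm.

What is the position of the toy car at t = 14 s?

579.5 cm

On each constant-a segment, Δv = aΔt and Δx = v₀Δt + ½aΔt²; chain segment to segment.
0–3 s: v starts 3 cm/s; Δx = 3·3 + ½·10·3² = 54 cm; v ends 33 cm/s.
3–8 s: v starts 33 cm/s; Δx = 33·5 + ½·9·5² = 277.5 cm; v ends 78 cm/s.
8–14 s: v starts 78 cm/s; Δx = 78·6 + ½·-12·6² = 252 cm; v ends 6 cm/s.
x(14) = -4 + Σ Δx = 579.5 cm.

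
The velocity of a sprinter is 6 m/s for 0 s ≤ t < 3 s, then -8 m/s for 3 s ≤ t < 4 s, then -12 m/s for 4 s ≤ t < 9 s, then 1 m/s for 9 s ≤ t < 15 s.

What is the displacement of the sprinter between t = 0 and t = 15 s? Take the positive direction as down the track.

Displacement is the signed area under the v-t curve.
0–3 s: 6 × 3 = 18 m
3–4 s: -8 × 1 = -8 m
4–9 s: -12 × 5 = -60 m
9–15 s: 1 × 6 = 6 m
Net displacement = -44 m

-44 m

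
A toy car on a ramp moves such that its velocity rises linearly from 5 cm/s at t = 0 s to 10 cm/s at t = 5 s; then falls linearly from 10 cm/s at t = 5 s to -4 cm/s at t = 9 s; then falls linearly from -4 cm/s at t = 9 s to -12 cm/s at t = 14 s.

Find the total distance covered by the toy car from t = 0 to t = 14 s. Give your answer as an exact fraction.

1317/14 cm

Total distance travelled is ∫|v| dt — sum the magnitudes of each area piece.
0–5 s: |½(5 + 10)(5)| = 37.5 cm
5–9 s: v = 0 at t = 55/7 s; triangle areas 100/7 + 16/7 = 116/7 cm
9–14 s: |½(-4 + -12)(5)| = 40 cm
Total distance = 1317/14 cm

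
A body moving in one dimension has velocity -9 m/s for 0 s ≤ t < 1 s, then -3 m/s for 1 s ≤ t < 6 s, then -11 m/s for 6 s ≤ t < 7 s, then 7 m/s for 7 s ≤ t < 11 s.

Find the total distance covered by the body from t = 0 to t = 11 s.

63 m

Total distance travelled is ∫|v| dt — sum the magnitudes of each area piece.
0–1 s: |-9| × 1 = 9 m
1–6 s: |-3| × 5 = 15 m
6–7 s: |-11| × 1 = 11 m
7–11 s: |7| × 4 = 28 m
Total distance = 63 m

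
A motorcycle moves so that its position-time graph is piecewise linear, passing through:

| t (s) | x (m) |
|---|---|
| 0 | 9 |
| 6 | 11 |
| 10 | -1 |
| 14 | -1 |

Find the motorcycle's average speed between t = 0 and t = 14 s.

1 m/s

Average speed = (total path length)/(elapsed time); on a piecewise-linear x-t graph the path length is Σ|Δx|.
0–6 s: |Δx| = |11 − 9| = 2 m
6–10 s: |Δx| = |-1 − 11| = 12 m
10–14 s: |Δx| = |-1 − -1| = 0 m
Total path = 14 m; average speed = 14/14 = 1 m/s.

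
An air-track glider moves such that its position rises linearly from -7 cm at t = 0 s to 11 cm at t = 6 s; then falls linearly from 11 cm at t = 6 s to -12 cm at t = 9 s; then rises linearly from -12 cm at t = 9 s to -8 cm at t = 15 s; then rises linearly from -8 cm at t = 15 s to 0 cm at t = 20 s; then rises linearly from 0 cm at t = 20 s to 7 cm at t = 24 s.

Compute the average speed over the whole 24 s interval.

2.5 cm/s

Average speed = (total path length)/(elapsed time); on a piecewise-linear x-t graph the path length is Σ|Δx|.
0–6 s: |Δx| = |11 − -7| = 18 cm
6–9 s: |Δx| = |-12 − 11| = 23 cm
9–15 s: |Δx| = |-8 − -12| = 4 cm
15–20 s: |Δx| = |0 − -8| = 8 cm
20–24 s: |Δx| = |7 − 0| = 7 cm
Total path = 60 cm; average speed = 60/24 = 2.5 cm/s.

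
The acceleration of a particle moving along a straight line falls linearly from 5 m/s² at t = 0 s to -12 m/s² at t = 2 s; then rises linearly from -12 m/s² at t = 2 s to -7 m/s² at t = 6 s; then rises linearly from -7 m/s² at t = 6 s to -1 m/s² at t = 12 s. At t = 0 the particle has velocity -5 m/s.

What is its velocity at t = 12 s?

Δv equals the area under the a-t graph; then v = v₀ + Δv.
0–2 s: ½(5 + -12)(2) = -7 m/s
2–6 s: ½(-12 + -7)(4) = -38 m/s
6–12 s: ½(-7 + -1)(6) = -24 m/s
Δv = -69 m/s, so v(12) = -5 + (-69) = -74 m/s.

-74 m/s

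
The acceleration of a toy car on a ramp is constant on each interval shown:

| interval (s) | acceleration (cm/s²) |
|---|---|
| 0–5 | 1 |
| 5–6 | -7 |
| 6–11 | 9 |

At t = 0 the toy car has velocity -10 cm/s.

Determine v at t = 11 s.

Δv equals the area under the a-t graph; then v = v₀ + Δv.
0–5 s: 1 × 5 = 5 cm/s
5–6 s: -7 × 1 = -7 cm/s
6–11 s: 9 × 5 = 45 cm/s
Δv = 43 cm/s, so v(11) = -10 + (43) = 33 cm/s.

33 cm/s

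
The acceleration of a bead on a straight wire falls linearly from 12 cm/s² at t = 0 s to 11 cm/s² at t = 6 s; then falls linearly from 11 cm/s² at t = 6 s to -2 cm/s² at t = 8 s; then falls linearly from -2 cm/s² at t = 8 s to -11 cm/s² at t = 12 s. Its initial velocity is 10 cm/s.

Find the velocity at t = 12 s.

Δv equals the area under the a-t graph; then v = v₀ + Δv.
0–6 s: ½(12 + 11)(6) = 69 cm/s
6–8 s: ½(11 + -2)(2) = 9 cm/s
8–12 s: ½(-2 + -11)(4) = -26 cm/s
Δv = 52 cm/s, so v(12) = 10 + (52) = 62 cm/s.

62 cm/s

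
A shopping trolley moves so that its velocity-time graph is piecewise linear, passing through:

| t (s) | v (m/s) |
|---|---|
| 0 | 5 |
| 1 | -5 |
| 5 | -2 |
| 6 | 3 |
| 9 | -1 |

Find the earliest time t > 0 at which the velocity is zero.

v changes sign on 0–1 s (from 5 to -5); the graph is linear there, so v = 0 at t = 0 + (-5)·(1 − 0)/(-5 − 5) = 0.5 s.

t = 0.5 s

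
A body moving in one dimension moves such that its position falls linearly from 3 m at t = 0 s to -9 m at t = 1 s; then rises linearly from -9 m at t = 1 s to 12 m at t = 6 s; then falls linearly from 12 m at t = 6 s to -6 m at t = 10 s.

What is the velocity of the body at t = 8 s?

-4.5 m/s

Velocity is the slope of the x-t graph on 6–10 s: (-6 − 12)/(10 − 6) = -4.5 m/s.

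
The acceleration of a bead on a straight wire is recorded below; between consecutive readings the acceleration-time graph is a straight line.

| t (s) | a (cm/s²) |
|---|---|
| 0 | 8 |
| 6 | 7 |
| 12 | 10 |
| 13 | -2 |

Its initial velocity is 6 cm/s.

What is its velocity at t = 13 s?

Δv equals the area under the a-t graph; then v = v₀ + Δv.
0–6 s: ½(8 + 7)(6) = 45 cm/s
6–12 s: ½(7 + 10)(6) = 51 cm/s
12–13 s: ½(10 + -2)(1) = 4 cm/s
Δv = 100 cm/s, so v(13) = 6 + (100) = 106 cm/s.

106 cm/s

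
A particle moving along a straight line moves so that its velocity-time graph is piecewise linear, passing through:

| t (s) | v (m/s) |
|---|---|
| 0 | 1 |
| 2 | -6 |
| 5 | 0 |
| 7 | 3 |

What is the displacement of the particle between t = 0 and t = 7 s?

Displacement is the signed area under the v-t curve.
0–2 s: ½(1 + -6)(2) = -5 m
2–5 s: ½(-6 + 0)(3) = -9 m
5–7 s: ½(0 + 3)(2) = 3 m
Net displacement = -11 m

-11 m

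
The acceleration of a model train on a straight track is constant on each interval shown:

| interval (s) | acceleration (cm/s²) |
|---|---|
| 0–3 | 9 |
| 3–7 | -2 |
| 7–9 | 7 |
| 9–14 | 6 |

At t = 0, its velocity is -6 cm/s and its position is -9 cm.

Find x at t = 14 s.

On each constant-a segment, Δv = aΔt and Δx = v₀Δt + ½aΔt²; chain segment to segment.
0–3 s: v starts -6 cm/s; Δx = -6·3 + ½·9·3² = 22.5 cm; v ends 21 cm/s.
3–7 s: v starts 21 cm/s; Δx = 21·4 + ½·-2·4² = 68 cm; v ends 13 cm/s.
7–9 s: v starts 13 cm/s; Δx = 13·2 + ½·7·2² = 40 cm; v ends 27 cm/s.
9–14 s: v starts 27 cm/s; Δx = 27·5 + ½·6·5² = 210 cm; v ends 57 cm/s.
x(14) = -9 + Σ Δx = 331.5 cm.

331.5 cm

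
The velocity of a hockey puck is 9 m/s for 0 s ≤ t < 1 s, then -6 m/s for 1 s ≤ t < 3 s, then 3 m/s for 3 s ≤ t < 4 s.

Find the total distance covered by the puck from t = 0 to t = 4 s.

Distance (not displacement) is the total path length: add the absolute areas under v-t.
0–1 s: |9| × 1 = 9 m
1–3 s: |-6| × 2 = 12 m
3–4 s: |3| × 1 = 3 m
Total distance = 24 m

24 m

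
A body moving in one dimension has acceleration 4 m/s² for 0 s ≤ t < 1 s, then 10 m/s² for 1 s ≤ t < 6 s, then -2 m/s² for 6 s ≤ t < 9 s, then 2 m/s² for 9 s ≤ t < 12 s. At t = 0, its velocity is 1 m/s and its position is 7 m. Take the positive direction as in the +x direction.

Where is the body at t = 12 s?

On each constant-a segment, Δv = aΔt and Δx = v₀Δt + ½aΔt²; chain segment to segment.
0–1 s: v starts 1 m/s; Δx = 1·1 + ½·4·1² = 3 m; v ends 5 m/s.
1–6 s: v starts 5 m/s; Δx = 5·5 + ½·10·5² = 150 m; v ends 55 m/s.
6–9 s: v starts 55 m/s; Δx = 55·3 + ½·-2·3² = 156 m; v ends 49 m/s.
9–12 s: v starts 49 m/s; Δx = 49·3 + ½·2·3² = 156 m; v ends 55 m/s.
x(12) = 7 + Σ Δx = 472 m.

472 m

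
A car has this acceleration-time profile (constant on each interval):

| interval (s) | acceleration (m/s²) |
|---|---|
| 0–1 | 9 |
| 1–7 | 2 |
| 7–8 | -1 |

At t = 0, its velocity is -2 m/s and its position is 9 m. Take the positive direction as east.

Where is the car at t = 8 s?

On each constant-a segment, Δv = aΔt and Δx = v₀Δt + ½aΔt²; chain segment to segment.
0–1 s: v starts -2 m/s; Δx = -2·1 + ½·9·1² = 2.5 m; v ends 7 m/s.
1–7 s: v starts 7 m/s; Δx = 7·6 + ½·2·6² = 78 m; v ends 19 m/s.
7–8 s: v starts 19 m/s; Δx = 19·1 + ½·-1·1² = 18.5 m; v ends 18 m/s.
x(8) = 9 + Σ Δx = 108 m.

108 m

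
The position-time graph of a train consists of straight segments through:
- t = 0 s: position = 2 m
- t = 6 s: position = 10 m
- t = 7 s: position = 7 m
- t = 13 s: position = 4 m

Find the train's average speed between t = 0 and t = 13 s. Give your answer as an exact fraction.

14/13 m/s

Average speed = (total path length)/(elapsed time); on a piecewise-linear x-t graph the path length is Σ|Δx|.
0–6 s: |Δx| = |10 − 2| = 8 m
6–7 s: |Δx| = |7 − 10| = 3 m
7–13 s: |Δx| = |4 − 7| = 3 m
Total path = 14 m; average speed = 14/13 = 14/13 m/s.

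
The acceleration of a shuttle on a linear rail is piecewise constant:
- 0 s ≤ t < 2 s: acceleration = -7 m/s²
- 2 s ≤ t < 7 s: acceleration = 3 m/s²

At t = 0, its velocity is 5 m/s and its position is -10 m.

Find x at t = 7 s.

On each constant-a segment, Δv = aΔt and Δx = v₀Δt + ½aΔt²; chain segment to segment.
0–2 s: v starts 5 m/s; Δx = 5·2 + ½·-7·2² = -4 m; v ends -9 m/s.
2–7 s: v starts -9 m/s; Δx = -9·5 + ½·3·5² = -7.5 m; v ends 6 m/s.
x(7) = -10 + Σ Δx = -21.5 m.

-21.5 m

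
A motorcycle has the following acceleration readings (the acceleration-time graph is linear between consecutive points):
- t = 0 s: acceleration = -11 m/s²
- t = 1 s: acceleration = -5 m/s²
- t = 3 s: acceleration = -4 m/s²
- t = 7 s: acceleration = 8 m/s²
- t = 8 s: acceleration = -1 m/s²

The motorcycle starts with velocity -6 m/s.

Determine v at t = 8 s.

-11.5 m/s

Δv equals the area under the a-t graph; then v = v₀ + Δv.
0–1 s: ½(-11 + -5)(1) = -8 m/s
1–3 s: ½(-5 + -4)(2) = -9 m/s
3–7 s: ½(-4 + 8)(4) = 8 m/s
7–8 s: ½(8 + -1)(1) = 3.5 m/s
Δv = -5.5 m/s, so v(8) = -6 + (-5.5) = -11.5 m/s.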